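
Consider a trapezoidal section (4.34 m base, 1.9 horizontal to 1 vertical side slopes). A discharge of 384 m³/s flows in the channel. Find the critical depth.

At critical depth, Q² T / (g A³) = 1, i.e. A³/T = Q²/g = 384²/9.81 = 15030.
Try y = 5.76 m: A³/T = 26010 — too large.
Try y = 4.1 m: A³/T = 6175 — too small.
Try y = 5.07 m: A³/T = 15060 — matches.

y_c = 5.07 m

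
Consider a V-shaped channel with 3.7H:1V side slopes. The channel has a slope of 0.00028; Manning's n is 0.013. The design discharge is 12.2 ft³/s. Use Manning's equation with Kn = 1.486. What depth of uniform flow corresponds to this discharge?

Manning's equation rearranged: A R^(2/3) = nQ / (1.486·√S) = 0.013 × 12.2 / (1.486 × √0.00028) = 6.378.
Try y = 1.65 ft: A R^(2/3) = 8.655 — too large.
Try y = 1.47 ft: A R^(2/3) = 6.36 — close enough.

y_n = 1.47 ft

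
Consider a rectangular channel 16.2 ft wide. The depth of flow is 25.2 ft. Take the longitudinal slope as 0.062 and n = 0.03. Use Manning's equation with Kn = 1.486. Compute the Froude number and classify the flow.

Flow area A = b·y = 16.2 × 25.2 = 408.2 ft². Wetted perimeter P = b + 2y = 16.2 + 2×25.2 = 66.6 ft.
Hydraulic radius R = A/P = 408.2/66.6 = 6.13 ft.
V = (1.486/n) R^(2/3) √S = (1.486/0.03) × 6.13^(2/3) × √0.062 = 41.31 ft/s. Hydraulic depth D_h = A/T = 408.2/16.2 = 25.2 ft.
Froude number Fr = V/√(g·D_h) = 41.31/√(32.2×25.2) = 1.45, which is greater than 1, so the flow is supercritical.

supercritical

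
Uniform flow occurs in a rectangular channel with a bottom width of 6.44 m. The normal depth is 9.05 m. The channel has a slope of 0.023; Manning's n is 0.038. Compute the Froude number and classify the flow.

subcritical

Flow area A = b·y = 6.44 × 9.05 = 58.28 m². Wetted perimeter P = b + 2y = 6.44 + 2×9.05 = 24.54 m.
Hydraulic radius R = A/P = 58.28/24.54 = 2.375 m.
V = (1/n) R^(2/3) √S = (1/0.038) × 2.375^(2/3) × √0.023 = 7.104 m/s. Hydraulic depth D_h = A/T = 58.28/6.44 = 9.05 m.
Froude number Fr = V/√(g·D_h) = 7.104/√(9.81×9.05) = 0.754, which is less than 1, so the flow is subcritical.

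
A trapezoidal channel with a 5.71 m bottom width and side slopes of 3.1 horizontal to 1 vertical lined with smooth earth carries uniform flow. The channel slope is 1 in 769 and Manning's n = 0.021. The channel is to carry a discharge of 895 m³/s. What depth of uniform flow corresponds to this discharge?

Manning's equation rearranged: A R^(2/3) = nQ / (1·√S) = 0.021 × 895 / (√0.0013) = 521.2.
Try y = 5.82 m: A R^(2/3) = 298.2 — low.
Try y = 8.35 m: A R^(2/3) = 707.2 — high.
Try y = 7.36 m: A R^(2/3) = 521.3 — matches.

y_n = 7.36 m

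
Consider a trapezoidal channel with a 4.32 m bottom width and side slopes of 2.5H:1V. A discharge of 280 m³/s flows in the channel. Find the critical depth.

y_c = 4.03 m

At critical depth, Q² T / (g A³) = 1, i.e. A³/T = Q²/g = 280²/9.81 = 7992.
Trying y = 3.08 m: A³/T = 2573 — short.
Trying y = 4.61 m: A³/T = 14240 — over.
Trying y = 4.03 m: A³/T = 7978 — matches.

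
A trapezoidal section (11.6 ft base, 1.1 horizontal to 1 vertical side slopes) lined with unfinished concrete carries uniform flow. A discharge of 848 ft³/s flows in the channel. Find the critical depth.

At critical depth, Q² T / (g A³) = 1, i.e. A³/T = Q²/g = 848²/32.2 = 22330.
At y = 5.14 ft: A³/T = 30450 — high.
At y = 4.7 ft: A³/T = 22320 — ≈ 22330.

y_c = 4.7 ft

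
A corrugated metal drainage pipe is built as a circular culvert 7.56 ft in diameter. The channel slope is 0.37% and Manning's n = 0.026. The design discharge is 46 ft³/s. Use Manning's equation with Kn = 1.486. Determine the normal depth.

y_n = 2.25 ft

Manning's equation rearranged: A R^(2/3) = nQ / (1.486·√S) = 0.026 × 46 / (1.486 × √0.0037) = 13.23.
Trying y = 2.76 ft: A R^(2/3) = 19.53 — high.
Trying y = 2.25 ft: A R^(2/3) = 13.23 — close enough.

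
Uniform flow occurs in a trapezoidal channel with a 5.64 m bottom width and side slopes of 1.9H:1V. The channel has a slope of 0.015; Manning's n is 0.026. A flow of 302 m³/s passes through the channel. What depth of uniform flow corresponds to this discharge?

y_n = 3.35 m

Manning's equation rearranged: A R^(2/3) = nQ / (1·√S) = 0.026 × 302 / (√0.015) = 64.11.
Try y = 2.94 m: A R^(2/3) = 48.96 — too small.
Try y = 3.98 m: A R^(2/3) = 91.86 — too large.
Try y = 3.35 m: A R^(2/3) = 64.02 — close enough.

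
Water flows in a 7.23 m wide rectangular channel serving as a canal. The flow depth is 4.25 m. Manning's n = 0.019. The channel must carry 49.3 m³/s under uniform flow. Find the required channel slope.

S = 0.000381

Flow area A = b·y = 7.23 × 4.25 = 30.73 m². Wetted perimeter P = b + 2y = 7.23 + 2×4.25 = 15.73 m.
Hydraulic radius R = A/P = 30.73/15.73 = 1.953 m.
From Manning's equation, S = [nQ / (1 A R^(2/3))]² = [0.019 × 49.3 / (1 × 30.73 × 1.953^(2/3))]² = 0.000381.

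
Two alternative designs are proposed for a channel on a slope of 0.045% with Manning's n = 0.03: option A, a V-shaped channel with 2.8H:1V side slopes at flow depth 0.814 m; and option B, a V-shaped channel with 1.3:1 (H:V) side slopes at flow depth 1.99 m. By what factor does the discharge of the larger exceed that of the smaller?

4.49

Channel A: For a triangular section with side slope z = 2.8: A = zy² = 2.8×0.814² = 1.855 m²; P = 2y√(1+z²) = 2×0.814×2.973 = 4.84 m. Hydraulic radius R = A/P = 1.855/4.84 = 0.3833 m. Q_A = (1/0.03)·1.855·0.3833^(2/3)·√0.00045 = 0.6922 m³/s.
Channel B: For a triangular section with side slope z = 1.3: A = zy² = 1.3×1.99² = 5.148 m²; P = 2y√(1+z²) = 2×1.99×1.64 = 6.528 m. Hydraulic radius R = A/P = 5.148/6.528 = 0.7887 m. Q_B = (1/0.03)·5.148·0.7887^(2/3)·√0.00045 = 3.107 m³/s.
The larger discharge is 3.107 m³/s and the smaller is 0.6922 m³/s; the ratio is 4.49.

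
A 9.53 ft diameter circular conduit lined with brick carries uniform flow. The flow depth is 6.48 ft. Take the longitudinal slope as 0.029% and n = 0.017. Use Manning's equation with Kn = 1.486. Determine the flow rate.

Q = 153 ft³/s

For a circular section of diameter D = 9.53 ft at depth y = 6.48 ft, the central angle is θ = 2 arccos(1 − 2y/D) = 3.878 rad. Then A = (D²/8)(θ − sin θ) = 51.65 ft² and P = Dθ/2 = 18.48 ft.
Hydraulic radius R = A/P = 51.65/18.48 = 2.795 ft.
Manning's equation: Q = (1.486/n) A R^(2/3) S^(1/2) = (1.486/0.017) × 51.65 × 2.795^(2/3) × 0.00029^(1/2) = 153 ft³/s.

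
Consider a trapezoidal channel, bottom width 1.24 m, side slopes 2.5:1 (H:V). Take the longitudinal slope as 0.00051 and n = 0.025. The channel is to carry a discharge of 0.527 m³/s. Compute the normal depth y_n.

y_n = 0.502 m

Manning's equation rearranged: A R^(2/3) = nQ / (1·√S) = 0.025 × 0.527 / (√0.00051) = 0.5834.
Trying y = 0.379 m: A R^(2/3) = 0.3314 — low.
Trying y = 0.557 m: A R^(2/3) = 0.7225 — high.
Trying y = 0.502 m: A R^(2/3) = 0.5831 — matches.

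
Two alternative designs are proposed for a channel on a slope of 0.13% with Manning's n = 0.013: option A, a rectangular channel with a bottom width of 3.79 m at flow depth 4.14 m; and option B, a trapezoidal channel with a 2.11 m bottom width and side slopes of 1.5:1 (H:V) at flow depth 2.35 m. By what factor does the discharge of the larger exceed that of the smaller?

1.22

Channel A: Flow area A = b·y = 3.79 × 4.14 = 15.69 m². Wetted perimeter P = b + 2y = 3.79 + 2×4.14 = 12.07 m. Hydraulic radius R = A/P = 15.69/12.07 = 1.3 m. Q_A = (1/0.013)·15.69·1.3^(2/3)·√0.0013 = 51.83 m³/s.
Channel B: With bottom width b = 2.11 m and side slope z = 1.5: A = (b + zy)y = (2.11 + 1.5×2.35)×2.35 = 13.24 m²; P = b + 2y√(1+z²) = 2.11 + 2×2.35×1.803 = 10.58 m. Hydraulic radius R = A/P = 13.24/10.58 = 1.251 m. Q_B = (1/0.013)·13.24·1.251^(2/3)·√0.0013 = 42.65 m³/s.
The larger discharge is 51.83 m³/s and the smaller is 42.65 m³/s; the ratio is 1.22.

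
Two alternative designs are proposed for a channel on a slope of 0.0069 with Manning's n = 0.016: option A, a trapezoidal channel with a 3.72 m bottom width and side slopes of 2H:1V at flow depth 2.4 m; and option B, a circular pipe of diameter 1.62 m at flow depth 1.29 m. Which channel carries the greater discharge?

channel A

Channel A: With bottom width b = 3.72 m and side slope z = 2: A = (b + zy)y = (3.72 + 2×2.4)×2.4 = 20.45 m²; P = b + 2y√(1+z²) = 3.72 + 2×2.4×2.236 = 14.45 m. Hydraulic radius R = A/P = 20.45/14.45 = 1.415 m. Q_A = (1/0.016)·20.45·1.415^(2/3)·√0.0069 = 133.8 m³/s.
Channel B: For a circular section of diameter D = 1.62 m at depth y = 1.29 m, the central angle is θ = 2 arccos(1 − 2y/D) = 4.41 rad. Then A = (D²/8)(θ − sin θ) = 1.76 m² and P = Dθ/2 = 3.572 m. Hydraulic radius R = A/P = 1.76/3.572 = 0.4927 m. Q_B = (1/0.016)·1.76·0.4927^(2/3)·√0.0069 = 5.7 m³/s.
Q_A = 133.8 m³/s vs Q_B = 5.7 m³/s, so channel A carries more.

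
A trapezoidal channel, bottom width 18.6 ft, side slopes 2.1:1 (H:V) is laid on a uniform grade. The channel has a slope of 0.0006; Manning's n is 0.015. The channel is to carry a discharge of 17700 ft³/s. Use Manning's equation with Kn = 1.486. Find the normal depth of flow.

Manning's equation rearranged: A R^(2/3) = nQ / (1.486·√S) = 0.015 × 17700 / (1.486 × √0.0006) = 7294.
Try y = 26.5 ft: A R^(2/3) = 11360 — over.
Try y = 21.9 ft: A R^(2/3) = 7307 — ≈ 7294.

y_n = 21.9 ft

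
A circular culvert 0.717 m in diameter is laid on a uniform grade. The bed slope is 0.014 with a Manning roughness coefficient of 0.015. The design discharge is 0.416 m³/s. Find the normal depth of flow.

y_n = 0.32 m

Manning's equation rearranged: A R^(2/3) = nQ / (1·√S) = 0.015 × 0.416 / (√0.014) = 0.05274.
Trying y = 0.257 m: A R^(2/3) = 0.0353 — short.
Trying y = 0.394 m: A R^(2/3) = 0.07507 — over.
Trying y = 0.32 m: A R^(2/3) = 0.05269 — matches.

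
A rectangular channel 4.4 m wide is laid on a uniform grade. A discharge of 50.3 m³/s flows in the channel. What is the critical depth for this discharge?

For a rectangular channel, critical depth y_c = (q²/g)^(1/3) where q = Q/b = 50.3/4.4 = 11.43 m²/s.
So y_c = (11.43²/9.81)^(1/3) = 2.37 m.

y_c = 2.37 m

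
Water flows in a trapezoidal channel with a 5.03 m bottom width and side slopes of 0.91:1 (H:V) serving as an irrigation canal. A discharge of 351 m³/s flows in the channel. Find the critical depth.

At critical depth, Q² T / (g A³) = 1, i.e. A³/T = Q²/g = 351²/9.81 = 12560.
Trying y = 5.07 m: A³/T = 8198 — short.
Trying y = 6.96 m: A³/T = 27960 — over.
Trying y = 5.67 m: A³/T = 12560 — ≈ 12560.

y_c = 5.67 m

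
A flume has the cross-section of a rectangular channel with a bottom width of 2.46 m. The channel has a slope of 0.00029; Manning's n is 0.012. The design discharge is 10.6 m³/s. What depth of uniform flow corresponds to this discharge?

y_n = 3.27 m

Manning's equation rearranged: A R^(2/3) = nQ / (1·√S) = 0.012 × 10.6 / (√0.00029) = 7.469.
At y = 2.32 m: A R^(2/3) = 4.934 — short.
At y = 3.68 m: A R^(2/3) = 8.575 — over.
At y = 3.27 m: A R^(2/3) = 7.464 — matches.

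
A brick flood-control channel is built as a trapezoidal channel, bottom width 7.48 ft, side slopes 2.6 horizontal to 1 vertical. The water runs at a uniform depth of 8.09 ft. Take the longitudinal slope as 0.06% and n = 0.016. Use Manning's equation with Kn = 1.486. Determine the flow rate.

Q = 1410 ft³/s

With bottom width b = 7.48 ft and side slope z = 2.6: A = (b + zy)y = (7.48 + 2.6×8.09)×8.09 = 230.7 ft²; P = b + 2y√(1+z²) = 7.48 + 2×8.09×2.786 = 52.55 ft.
Hydraulic radius R = A/P = 230.7/52.55 = 4.39 ft.
Manning's equation: Q = (1.486/n) A R^(2/3) S^(1/2) = (1.486/0.016) × 230.7 × 4.39^(2/3) × 0.0006^(1/2) = 1410 ft³/s.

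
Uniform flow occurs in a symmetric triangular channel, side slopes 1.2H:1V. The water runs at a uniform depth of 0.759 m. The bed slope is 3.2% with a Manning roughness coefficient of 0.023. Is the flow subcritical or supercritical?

For a triangular section with side slope z = 1.2: A = zy² = 1.2×0.759² = 0.6913 m²; P = 2y√(1+z²) = 2×0.759×1.562 = 2.371 m.
Hydraulic radius R = A/P = 0.6913/2.371 = 0.2915 m.
V = (1/n) R^(2/3) √S = (1/0.023) × 0.2915^(2/3) × √0.032 = 3.42 m/s. Hydraulic depth D_h = A/T = 0.6913/1.822 = 0.3795 m.
Froude number Fr = V/√(g·D_h) = 3.42/√(9.81×0.3795) = 1.77, which is greater than 1, so the flow is supercritical.

supercritical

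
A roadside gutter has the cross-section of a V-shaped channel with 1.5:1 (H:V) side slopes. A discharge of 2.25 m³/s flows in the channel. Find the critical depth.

At critical depth, Q² T / (g A³) = 1, i.e. A³/T = Q²/g = 2.25²/9.81 = 0.5161.
Try y = 1.04 m: A³/T = 1.369 — high.
Try y = 0.608 m: A³/T = 0.09347 — low.
Try y = 0.856 m: A³/T = 0.517 — ≈ 0.5161.

y_c = 0.856 m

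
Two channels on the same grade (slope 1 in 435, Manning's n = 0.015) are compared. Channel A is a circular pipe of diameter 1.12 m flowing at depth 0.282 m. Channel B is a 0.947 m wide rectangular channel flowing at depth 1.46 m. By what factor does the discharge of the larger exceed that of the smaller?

Channel A: For a circular section of diameter D = 1.12 m at depth y = 0.282 m, the central angle is θ = 2 arccos(1 − 2y/D) = 2.103 rad. Then A = (D²/8)(θ − sin θ) = 0.1946 m² and P = Dθ/2 = 1.177 m. Hydraulic radius R = A/P = 0.1946/1.177 = 0.1652 m. Q_A = (1/0.015)·0.1946·0.1652^(2/3)·√0.002299 = 0.1872 m³/s.
Channel B: Flow area A = b·y = 0.947 × 1.46 = 1.383 m². Wetted perimeter P = b + 2y = 0.947 + 2×1.46 = 3.867 m. Hydraulic radius R = A/P = 1.383/3.867 = 0.3575 m. Q_B = (1/0.015)·1.383·0.3575^(2/3)·√0.002299 = 2.226 m³/s.
The larger discharge is 2.226 m³/s and the smaller is 0.1872 m³/s; the ratio is 11.9.

11.9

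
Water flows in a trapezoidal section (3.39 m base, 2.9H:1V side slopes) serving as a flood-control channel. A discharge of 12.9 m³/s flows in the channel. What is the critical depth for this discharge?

y_c = 0.882 m

At critical depth, Q² T / (g A³) = 1, i.e. A³/T = Q²/g = 12.9²/9.81 = 16.96.
At y = 0.786 m: A³/T = 11.13 — too small.
At y = 1.02 m: A³/T = 29.17 — too large.
At y = 0.882 m: A³/T = 16.97 — matches.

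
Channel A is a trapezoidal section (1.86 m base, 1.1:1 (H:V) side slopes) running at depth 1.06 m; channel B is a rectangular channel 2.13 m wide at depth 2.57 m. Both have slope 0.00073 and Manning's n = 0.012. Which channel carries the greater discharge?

channel B

Channel A: With bottom width b = 1.86 m and side slope z = 1.1: A = (b + zy)y = (1.86 + 1.1×1.06)×1.06 = 3.208 m²; P = b + 2y√(1+z²) = 1.86 + 2×1.06×1.487 = 5.012 m. Hydraulic radius R = A/P = 3.208/5.012 = 0.64 m. Q_A = (1/0.012)·3.208·0.64^(2/3)·√0.00073 = 5.364 m³/s.
Channel B: Flow area A = b·y = 2.13 × 2.57 = 5.474 m². Wetted perimeter P = b + 2y = 2.13 + 2×2.57 = 7.27 m. Hydraulic radius R = A/P = 5.474/7.27 = 0.753 m. Q_B = (1/0.012)·5.474·0.753^(2/3)·√0.00073 = 10.2 m³/s.
Q_A = 5.364 m³/s vs Q_B = 10.2 m³/s, so channel B carries more.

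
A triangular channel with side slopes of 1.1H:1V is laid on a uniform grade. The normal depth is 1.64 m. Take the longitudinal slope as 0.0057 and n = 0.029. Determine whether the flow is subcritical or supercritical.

subcritical

For a triangular section with side slope z = 1.1: A = zy² = 1.1×1.64² = 2.959 m²; P = 2y√(1+z²) = 2×1.64×1.487 = 4.876 m.
Hydraulic radius R = A/P = 2.959/4.876 = 0.6068 m.
V = (1/n) R^(2/3) √S = (1/0.029) × 0.6068^(2/3) × √0.0057 = 1.866 m/s. Hydraulic depth D_h = A/T = 2.959/3.608 = 0.82 m.
Froude number Fr = V/√(g·D_h) = 1.866/√(9.81×0.82) = 0.658, which is less than 1, so the flow is subcritical.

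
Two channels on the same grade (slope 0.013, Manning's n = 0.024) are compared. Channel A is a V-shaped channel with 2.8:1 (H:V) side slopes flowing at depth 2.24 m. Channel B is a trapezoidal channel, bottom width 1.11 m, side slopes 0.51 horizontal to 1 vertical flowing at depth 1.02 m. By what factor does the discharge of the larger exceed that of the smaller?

14.1

Channel A: For a triangular section with side slope z = 2.8: A = zy² = 2.8×2.24² = 14.05 m²; P = 2y√(1+z²) = 2×2.24×2.973 = 13.32 m. Hydraulic radius R = A/P = 14.05/13.32 = 1.055 m. Q_A = (1/0.024)·14.05·1.055^(2/3)·√0.013 = 69.16 m³/s.
Channel B: With bottom width b = 1.11 m and side slope z = 0.51: A = (b + zy)y = (1.11 + 0.51×1.02)×1.02 = 1.663 m²; P = b + 2y√(1+z²) = 1.11 + 2×1.02×1.123 = 3.4 m. Hydraulic radius R = A/P = 1.663/3.4 = 0.4891 m. Q_B = (1/0.024)·1.663·0.4891^(2/3)·√0.013 = 4.904 m³/s.
The larger discharge is 69.16 m³/s and the smaller is 4.904 m³/s; the ratio is 14.1.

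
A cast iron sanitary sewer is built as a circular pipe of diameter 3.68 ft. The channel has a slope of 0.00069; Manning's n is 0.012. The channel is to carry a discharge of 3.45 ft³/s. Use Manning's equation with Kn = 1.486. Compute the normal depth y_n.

Manning's equation rearranged: A R^(2/3) = nQ / (1.486·√S) = 0.012 × 3.45 / (1.486 × √0.00069) = 1.061.
At y = 0.97 ft: A R^(2/3) = 1.53 — too large.
At y = 0.807 ft: A R^(2/3) = 1.061 — matches.

y_n = 0.807 ft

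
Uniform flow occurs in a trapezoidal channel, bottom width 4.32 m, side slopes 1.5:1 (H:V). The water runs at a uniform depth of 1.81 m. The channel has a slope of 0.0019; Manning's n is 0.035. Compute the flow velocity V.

V = 1.39 m/s

With bottom width b = 4.32 m and side slope z = 1.5: A = (b + zy)y = (4.32 + 1.5×1.81)×1.81 = 12.73 m²; P = b + 2y√(1+z²) = 4.32 + 2×1.81×1.803 = 10.85 m.
Hydraulic radius R = A/P = 12.73/10.85 = 1.174 m.
From Manning's equation, V = (1/n) R^(2/3) S^(1/2) = (1/0.035) × 1.174^(2/3) × 0.0019^(1/2) = 1.39 m/s.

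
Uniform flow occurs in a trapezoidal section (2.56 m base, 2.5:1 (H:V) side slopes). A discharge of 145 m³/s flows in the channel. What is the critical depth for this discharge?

At critical depth, Q² T / (g A³) = 1, i.e. A³/T = Q²/g = 145²/9.81 = 2143.
Trying y = 3.61 m: A³/T = 3549 — over.
Trying y = 3.22 m: A³/T = 2137 — close enough.

y_c = 3.22 m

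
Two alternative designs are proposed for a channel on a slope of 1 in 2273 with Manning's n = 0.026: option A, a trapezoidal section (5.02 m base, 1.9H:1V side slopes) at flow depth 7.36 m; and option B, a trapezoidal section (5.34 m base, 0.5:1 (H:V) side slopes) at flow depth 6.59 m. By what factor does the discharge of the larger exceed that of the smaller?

3

Channel A: With bottom width b = 5.02 m and side slope z = 1.9: A = (b + zy)y = (5.02 + 1.9×7.36)×7.36 = 139.9 m²; P = b + 2y√(1+z²) = 5.02 + 2×7.36×2.147 = 36.63 m. Hydraulic radius R = A/P = 139.9/36.63 = 3.819 m. Q_A = (1/0.026)·139.9·3.819^(2/3)·√0.0004399 = 275.7 m³/s.
Channel B: With bottom width b = 5.34 m and side slope z = 0.5: A = (b + zy)y = (5.34 + 0.5×6.59)×6.59 = 56.9 m²; P = b + 2y√(1+z²) = 5.34 + 2×6.59×1.118 = 20.08 m. Hydraulic radius R = A/P = 56.9/20.08 = 2.835 m. Q_B = (1/0.026)·56.9·2.835^(2/3)·√0.0004399 = 91.94 m³/s.
The larger discharge is 275.7 m³/s and the smaller is 91.94 m³/s; the ratio is 3.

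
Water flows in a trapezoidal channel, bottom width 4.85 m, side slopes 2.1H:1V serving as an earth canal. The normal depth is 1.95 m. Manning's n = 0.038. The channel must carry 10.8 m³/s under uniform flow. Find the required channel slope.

With bottom width b = 4.85 m and side slope z = 2.1: A = (b + zy)y = (4.85 + 2.1×1.95)×1.95 = 17.44 m²; P = b + 2y√(1+z²) = 4.85 + 2×1.95×2.326 = 13.92 m.
Hydraulic radius R = A/P = 17.44/13.92 = 1.253 m.
From Manning's equation, S = [nQ / (1 A R^(2/3))]² = [0.038 × 10.8 / (1 × 17.44 × 1.253^(2/3))]² = 0.00041.

S = 0.00041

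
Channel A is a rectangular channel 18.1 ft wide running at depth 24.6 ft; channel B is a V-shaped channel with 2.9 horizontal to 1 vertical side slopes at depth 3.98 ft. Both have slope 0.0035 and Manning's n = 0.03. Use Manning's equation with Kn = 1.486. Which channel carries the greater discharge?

Channel A: Flow area A = b·y = 18.1 × 24.6 = 445.3 ft². Wetted perimeter P = b + 2y = 18.1 + 2×24.6 = 67.3 ft. Hydraulic radius R = A/P = 445.3/67.3 = 6.616 ft. Q_A = (1.486/0.03)·445.3·6.616^(2/3)·√0.0035 = 4598 ft³/s.
Channel B: For a triangular section with side slope z = 2.9: A = zy² = 2.9×3.98² = 45.94 ft²; P = 2y√(1+z²) = 2×3.98×3.068 = 24.42 ft. Hydraulic radius R = A/P = 45.94/24.42 = 1.881 ft. Q_B = (1.486/0.03)·45.94·1.881^(2/3)·√0.0035 = 205.1 ft³/s.
Q_A = 4598 ft³/s vs Q_B = 205.1 ft³/s, so channel A carries more.

channel A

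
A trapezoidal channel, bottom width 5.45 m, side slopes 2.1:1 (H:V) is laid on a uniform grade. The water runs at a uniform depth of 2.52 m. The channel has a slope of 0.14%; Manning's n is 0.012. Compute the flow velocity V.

V = 4.22 m/s

With bottom width b = 5.45 m and side slope z = 2.1: A = (b + zy)y = (5.45 + 2.1×2.52)×2.52 = 27.07 m²; P = b + 2y√(1+z²) = 5.45 + 2×2.52×2.326 = 17.17 m.
Hydraulic radius R = A/P = 27.07/17.17 = 1.576 m.
From Manning's equation, V = (1/n) R^(2/3) S^(1/2) = (1/0.012) × 1.576^(2/3) × 0.0014^(1/2) = 4.22 m/s.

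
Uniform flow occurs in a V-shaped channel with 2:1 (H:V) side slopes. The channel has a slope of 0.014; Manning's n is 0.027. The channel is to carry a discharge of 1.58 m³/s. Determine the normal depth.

Manning's equation rearranged: A R^(2/3) = nQ / (1·√S) = 0.027 × 1.58 / (√0.014) = 0.3605.
At y = 0.474 m: A R^(2/3) = 0.1598 — short.
At y = 0.816 m: A R^(2/3) = 0.6801 — over.
At y = 0.643 m: A R^(2/3) = 0.3602 — close enough.

y_n = 0.643 m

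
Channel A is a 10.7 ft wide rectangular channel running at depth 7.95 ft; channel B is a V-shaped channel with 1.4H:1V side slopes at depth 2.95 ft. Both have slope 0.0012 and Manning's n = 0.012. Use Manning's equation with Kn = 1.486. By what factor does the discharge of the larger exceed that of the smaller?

13.4

Channel A: Flow area A = b·y = 10.7 × 7.95 = 85.06 ft². Wetted perimeter P = b + 2y = 10.7 + 2×7.95 = 26.6 ft. Hydraulic radius R = A/P = 85.06/26.6 = 3.198 ft. Q_A = (1.486/0.012)·85.06·3.198^(2/3)·√0.0012 = 792.1 ft³/s.
Channel B: For a triangular section with side slope z = 1.4: A = zy² = 1.4×2.95² = 12.18 ft²; P = 2y√(1+z²) = 2×2.95×1.72 = 10.15 ft. Hydraulic radius R = A/P = 12.18/10.15 = 1.2 ft. Q_B = (1.486/0.012)·12.18·1.2^(2/3)·√0.0012 = 59.03 ft³/s.
The larger discharge is 792.1 ft³/s and the smaller is 59.03 ft³/s; the ratio is 13.4.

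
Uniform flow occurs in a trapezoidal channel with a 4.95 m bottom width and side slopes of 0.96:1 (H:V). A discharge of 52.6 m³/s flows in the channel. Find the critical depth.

At critical depth, Q² T / (g A³) = 1, i.e. A³/T = Q²/g = 52.6²/9.81 = 282.
Try y = 1.62 m: A³/T = 145.2 — low.
Try y = 2.47 m: A³/T = 610.1 — high.
Try y = 1.97 m: A³/T = 280.3 — matches.

y_c = 1.97 m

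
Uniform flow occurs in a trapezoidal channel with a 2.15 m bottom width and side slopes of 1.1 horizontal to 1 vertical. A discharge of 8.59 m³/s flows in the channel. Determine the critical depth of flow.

y_c = 0.986 m

At critical depth, Q² T / (g A³) = 1, i.e. A³/T = Q²/g = 8.59²/9.81 = 7.522.
Try y = 1.07 m: A³/T = 10.02 — over.
Try y = 0.863 m: A³/T = 4.726 — short.
Try y = 0.986 m: A³/T = 7.511 — close enough.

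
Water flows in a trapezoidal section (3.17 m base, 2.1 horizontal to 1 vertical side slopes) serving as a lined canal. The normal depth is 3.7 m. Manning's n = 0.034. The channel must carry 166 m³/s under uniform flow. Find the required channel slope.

With bottom width b = 3.17 m and side slope z = 2.1: A = (b + zy)y = (3.17 + 2.1×3.7)×3.7 = 40.48 m²; P = b + 2y√(1+z²) = 3.17 + 2×3.7×2.326 = 20.38 m.
Hydraulic radius R = A/P = 40.48/20.38 = 1.986 m.
From Manning's equation, S = [nQ / (1 A R^(2/3))]² = [0.034 × 166 / (1 × 40.48 × 1.986^(2/3))]² = 0.00779.

S = 0.00779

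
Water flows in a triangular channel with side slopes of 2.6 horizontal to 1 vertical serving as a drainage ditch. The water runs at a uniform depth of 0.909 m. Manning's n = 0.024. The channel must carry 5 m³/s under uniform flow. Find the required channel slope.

For a triangular section with side slope z = 2.6: A = zy² = 2.6×0.909² = 2.148 m²; P = 2y√(1+z²) = 2×0.909×2.786 = 5.064 m.
Hydraulic radius R = A/P = 2.148/5.064 = 0.4242 m.
From Manning's equation, S = [nQ / (1 A R^(2/3))]² = [0.024 × 5 / (1 × 2.148 × 0.4242^(2/3))]² = 0.00979.

S = 0.00979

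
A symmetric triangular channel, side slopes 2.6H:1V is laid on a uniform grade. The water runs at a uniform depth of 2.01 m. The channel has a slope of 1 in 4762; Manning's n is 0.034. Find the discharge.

Q = 4.29 m³/s

For a triangular section with side slope z = 2.6: A = zy² = 2.6×2.01² = 10.5 m²; P = 2y√(1+z²) = 2×2.01×2.786 = 11.2 m.
Hydraulic radius R = A/P = 10.5/11.2 = 0.938 m.
Manning's equation: Q = (1/n) A R^(2/3) S^(1/2) = (1/0.034) × 10.5 × 0.938^(2/3) × 0.00021^(1/2) = 4.29 m³/s.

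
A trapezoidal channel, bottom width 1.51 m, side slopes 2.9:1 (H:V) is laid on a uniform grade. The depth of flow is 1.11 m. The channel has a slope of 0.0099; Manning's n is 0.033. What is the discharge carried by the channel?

With bottom width b = 1.51 m and side slope z = 2.9: A = (b + zy)y = (1.51 + 2.9×1.11)×1.11 = 5.249 m²; P = b + 2y√(1+z²) = 1.51 + 2×1.11×3.068 = 8.32 m.
Hydraulic radius R = A/P = 5.249/8.32 = 0.6309 m.
Manning's equation: Q = (1/n) A R^(2/3) S^(1/2) = (1/0.033) × 5.249 × 0.6309^(2/3) × 0.0099^(1/2) = 11.6 m³/s.

Q = 11.6 m³/s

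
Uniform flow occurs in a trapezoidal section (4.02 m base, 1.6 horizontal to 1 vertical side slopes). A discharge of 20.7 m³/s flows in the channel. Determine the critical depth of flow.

y_c = 1.18 m

At critical depth, Q² T / (g A³) = 1, i.e. A³/T = Q²/g = 20.7²/9.81 = 43.68.
At y = 1.35 m: A³/T = 69.63 — over.
At y = 0.84 m: A³/T = 13.64 — short.
At y = 1.18 m: A³/T = 43.46 — close enough.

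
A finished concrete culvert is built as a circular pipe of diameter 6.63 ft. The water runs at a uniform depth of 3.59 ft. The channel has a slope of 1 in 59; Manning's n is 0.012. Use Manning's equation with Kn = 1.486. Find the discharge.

Q = 445 ft³/s

For a circular section of diameter D = 6.63 ft at depth y = 3.59 ft, the central angle is θ = 2 arccos(1 − 2y/D) = 3.308 rad. Then A = (D²/8)(θ − sin θ) = 19.08 ft² and P = Dθ/2 = 10.97 ft.
Hydraulic radius R = A/P = 19.08/10.97 = 1.74 ft.
Manning's equation: Q = (1.486/n) A R^(2/3) S^(1/2) = (1.486/0.012) × 19.08 × 1.74^(2/3) × 0.01695^(1/2) = 445 ft³/s.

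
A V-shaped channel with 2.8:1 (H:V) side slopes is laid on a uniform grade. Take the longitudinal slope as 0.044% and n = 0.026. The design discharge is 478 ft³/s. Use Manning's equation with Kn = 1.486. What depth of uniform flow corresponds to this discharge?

y_n = 7.75 ft

Manning's equation rearranged: A R^(2/3) = nQ / (1.486·√S) = 0.026 × 478 / (1.486 × √0.00044) = 398.7.
Try y = 6.06 ft: A R^(2/3) = 206.9 — short.
Try y = 7.75 ft: A R^(2/3) = 398.6 — close enough.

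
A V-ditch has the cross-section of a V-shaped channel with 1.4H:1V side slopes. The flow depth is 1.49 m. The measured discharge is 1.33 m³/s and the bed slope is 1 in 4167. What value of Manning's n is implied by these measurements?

For a triangular section with side slope z = 1.4: A = zy² = 1.4×1.49² = 3.108 m²; P = 2y√(1+z²) = 2×1.49×1.72 = 5.127 m.
Hydraulic radius R = A/P = 3.108/5.127 = 0.6062 m.
Rearranging Manning's equation: n = (1/Q) A R^(2/3) S^(1/2) = (1/1.33) × 3.108 × 0.6062^(2/3) × √0.00024 = 0.0259.

n = 0.0259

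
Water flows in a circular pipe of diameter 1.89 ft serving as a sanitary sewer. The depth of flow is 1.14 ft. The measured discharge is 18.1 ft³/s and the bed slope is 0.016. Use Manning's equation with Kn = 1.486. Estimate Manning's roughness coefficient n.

n = 0.012

For a circular section of diameter D = 1.89 ft at depth y = 1.14 ft, the central angle is θ = 2 arccos(1 − 2y/D) = 3.557 rad. Then A = (D²/8)(θ − sin θ) = 1.769 ft² and P = Dθ/2 = 3.362 ft.
Hydraulic radius R = A/P = 1.769/3.362 = 0.5261 ft.
Rearranging Manning's equation: n = (1.486/Q) A R^(2/3) S^(1/2) = (1.486/18.1) × 1.769 × 0.5261^(2/3) × √0.016 = 0.012.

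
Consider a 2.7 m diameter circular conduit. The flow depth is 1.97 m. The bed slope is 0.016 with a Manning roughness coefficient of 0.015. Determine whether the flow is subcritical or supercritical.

For a circular section of diameter D = 2.7 m at depth y = 1.97 m, the central angle is θ = 2 arccos(1 − 2y/D) = 4.096 rad. Then A = (D²/8)(θ − sin θ) = 4.476 m² and P = Dθ/2 = 5.529 m.
Hydraulic radius R = A/P = 4.476/5.529 = 0.8095 m.
V = (1/n) R^(2/3) √S = (1/0.015) × 0.8095^(2/3) × √0.016 = 7.324 m/s. Hydraulic depth D_h = A/T = 4.476/2.398 = 1.866 m.
Froude number Fr = V/√(g·D_h) = 7.324/√(9.81×1.866) = 1.71, which is greater than 1, so the flow is supercritical.

supercritical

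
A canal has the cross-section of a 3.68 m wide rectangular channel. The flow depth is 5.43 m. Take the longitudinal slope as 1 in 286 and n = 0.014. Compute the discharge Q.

Q = 104 m³/s

Flow area A = b·y = 3.68 × 5.43 = 19.98 m². Wetted perimeter P = b + 2y = 3.68 + 2×5.43 = 14.54 m.
Hydraulic radius R = A/P = 19.98/14.54 = 1.374 m.
Manning's equation: Q = (1/n) A R^(2/3) S^(1/2) = (1/0.014) × 19.98 × 1.374^(2/3) × 0.003497^(1/2) = 104 m³/s.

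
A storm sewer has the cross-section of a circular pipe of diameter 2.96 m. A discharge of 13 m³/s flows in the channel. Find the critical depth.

At critical depth, Q² T / (g A³) = 1, i.e. A³/T = Q²/g = 13²/9.81 = 17.23.
At y = 1.82 m: A³/T = 30.35 — over.
At y = 1.57 m: A³/T = 17.24 — matches.

y_c = 1.57 m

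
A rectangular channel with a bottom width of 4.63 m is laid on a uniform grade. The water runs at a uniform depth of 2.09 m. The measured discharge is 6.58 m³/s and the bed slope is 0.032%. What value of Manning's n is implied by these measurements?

n = 0.028

Flow area A = b·y = 4.63 × 2.09 = 9.677 m². Wetted perimeter P = b + 2y = 4.63 + 2×2.09 = 8.81 m.
Hydraulic radius R = A/P = 9.677/8.81 = 1.098 m.
Rearranging Manning's equation: n = (1/Q) A R^(2/3) S^(1/2) = (1/6.58) × 9.677 × 1.098^(2/3) × √0.00032 = 0.028.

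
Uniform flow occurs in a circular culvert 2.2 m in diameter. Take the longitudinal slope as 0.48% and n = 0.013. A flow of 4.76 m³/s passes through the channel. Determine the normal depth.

Manning's equation rearranged: A R^(2/3) = nQ / (1·√S) = 0.013 × 4.76 / (√0.0048) = 0.8932.
Try y = 0.671 m: A R^(2/3) = 0.5159 — short.
Try y = 0.898 m: A R^(2/3) = 0.8923 — close enough.

y_n = 0.898 m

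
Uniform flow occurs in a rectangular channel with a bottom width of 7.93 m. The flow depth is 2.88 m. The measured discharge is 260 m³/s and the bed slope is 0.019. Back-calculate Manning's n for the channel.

Flow area A = b·y = 7.93 × 2.88 = 22.84 m². Wetted perimeter P = b + 2y = 7.93 + 2×2.88 = 13.69 m.
Hydraulic radius R = A/P = 22.84/13.69 = 1.668 m.
Rearranging Manning's equation: n = (1/Q) A R^(2/3) S^(1/2) = (1/260) × 22.84 × 1.668^(2/3) × √0.019 = 0.017.

n = 0.017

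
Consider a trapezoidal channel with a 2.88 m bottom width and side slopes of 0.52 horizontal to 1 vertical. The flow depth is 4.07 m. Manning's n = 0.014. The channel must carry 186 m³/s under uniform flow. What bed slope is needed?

With bottom width b = 2.88 m and side slope z = 0.52: A = (b + zy)y = (2.88 + 0.52×4.07)×4.07 = 20.34 m²; P = b + 2y√(1+z²) = 2.88 + 2×4.07×1.127 = 12.05 m.
Hydraulic radius R = A/P = 20.34/12.05 = 1.687 m.
From Manning's equation, S = [nQ / (1 A R^(2/3))]² = [0.014 × 186 / (1 × 20.34 × 1.687^(2/3))]² = 0.00817.

S = 0.00817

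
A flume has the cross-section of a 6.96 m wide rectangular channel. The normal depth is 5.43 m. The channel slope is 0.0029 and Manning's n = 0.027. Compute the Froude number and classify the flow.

Flow area A = b·y = 6.96 × 5.43 = 37.79 m². Wetted perimeter P = b + 2y = 6.96 + 2×5.43 = 17.82 m.
Hydraulic radius R = A/P = 37.79/17.82 = 2.121 m.
V = (1/n) R^(2/3) √S = (1/0.027) × 2.121^(2/3) × √0.0029 = 3.292 m/s. Hydraulic depth D_h = A/T = 37.79/6.96 = 5.43 m.
Froude number Fr = V/√(g·D_h) = 3.292/√(9.81×5.43) = 0.451, which is less than 1, so the flow is subcritical.

subcritical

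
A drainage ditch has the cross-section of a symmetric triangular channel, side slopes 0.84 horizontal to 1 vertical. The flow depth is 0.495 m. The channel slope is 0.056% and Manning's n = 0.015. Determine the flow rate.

Q = 0.0954 m³/s

For a triangular section with side slope z = 0.84: A = zy² = 0.84×0.495² = 0.2058 m²; P = 2y√(1+z²) = 2×0.495×1.306 = 1.293 m.
Hydraulic radius R = A/P = 0.2058/1.293 = 0.1592 m.
Manning's equation: Q = (1/n) A R^(2/3) S^(1/2) = (1/0.015) × 0.2058 × 0.1592^(2/3) × 0.00056^(1/2) = 0.0954 m³/s.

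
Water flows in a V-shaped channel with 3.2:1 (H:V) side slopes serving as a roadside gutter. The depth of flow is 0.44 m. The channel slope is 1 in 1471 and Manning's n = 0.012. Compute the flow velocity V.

V = 0.768 m/s

For a triangular section with side slope z = 3.2: A = zy² = 3.2×0.44² = 0.6195 m²; P = 2y√(1+z²) = 2×0.44×3.353 = 2.95 m.
Hydraulic radius R = A/P = 0.6195/2.95 = 0.21 m.
From Manning's equation, V = (1/n) R^(2/3) S^(1/2) = (1/0.012) × 0.21^(2/3) × 0.0006798^(1/2) = 0.768 m/s.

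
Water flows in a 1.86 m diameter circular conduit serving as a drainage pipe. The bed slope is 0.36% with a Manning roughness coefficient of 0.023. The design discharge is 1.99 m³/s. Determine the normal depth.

y_n = 0.894 m

Manning's equation rearranged: A R^(2/3) = nQ / (1·√S) = 0.023 × 1.99 / (√0.0036) = 0.7628.
Try y = 0.989 m: A R^(2/3) = 0.9039 — too large.
Try y = 0.766 m: A R^(2/3) = 0.5796 — too small.
Try y = 0.894 m: A R^(2/3) = 0.7621 — ≈ 0.7628.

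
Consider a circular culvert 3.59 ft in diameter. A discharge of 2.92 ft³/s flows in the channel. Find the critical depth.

At critical depth, Q² T / (g A³) = 1, i.e. A³/T = Q²/g = 2.92²/32.2 = 0.2648.
At y = 0.646 ft: A³/T = 0.6887 — over.
At y = 0.364 ft: A³/T = 0.07169 — short.
At y = 0.507 ft: A³/T = 0.2655 — close enough.

y_c = 0.507 ft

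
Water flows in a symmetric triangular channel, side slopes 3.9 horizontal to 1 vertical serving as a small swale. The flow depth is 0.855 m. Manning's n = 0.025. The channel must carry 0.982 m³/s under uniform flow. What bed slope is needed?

S = 0.00024

For a triangular section with side slope z = 3.9: A = zy² = 3.9×0.855² = 2.851 m²; P = 2y√(1+z²) = 2×0.855×4.026 = 6.885 m.
Hydraulic radius R = A/P = 2.851/6.885 = 0.4141 m.
From Manning's equation, S = [nQ / (1 A R^(2/3))]² = [0.025 × 0.982 / (1 × 2.851 × 0.4141^(2/3))]² = 0.00024.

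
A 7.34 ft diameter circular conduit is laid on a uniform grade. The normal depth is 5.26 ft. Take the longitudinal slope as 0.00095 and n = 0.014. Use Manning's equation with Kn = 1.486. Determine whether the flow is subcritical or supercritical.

For a circular section of diameter D = 7.34 ft at depth y = 5.26 ft, the central angle is θ = 2 arccos(1 − 2y/D) = 4.038 rad. Then A = (D²/8)(θ − sin θ) = 32.45 ft² and P = Dθ/2 = 14.82 ft.
Hydraulic radius R = A/P = 32.45/14.82 = 2.19 ft.
V = (1.486/n) R^(2/3) √S = (1.486/0.014) × 2.19^(2/3) × √0.00095 = 5.517 ft/s. Hydraulic depth D_h = A/T = 32.45/6.615 = 4.905 ft.
Froude number Fr = V/√(g·D_h) = 5.517/√(32.2×4.905) = 0.439, which is less than 1, so the flow is subcritical.

subcritical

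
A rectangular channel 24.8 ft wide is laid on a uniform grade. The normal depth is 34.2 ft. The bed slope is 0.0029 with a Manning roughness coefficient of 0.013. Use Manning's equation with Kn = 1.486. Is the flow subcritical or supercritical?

Flow area A = b·y = 24.8 × 34.2 = 848.2 ft². Wetted perimeter P = b + 2y = 24.8 + 2×34.2 = 93.2 ft.
Hydraulic radius R = A/P = 848.2/93.2 = 9.1 ft.
V = (1.486/n) R^(2/3) √S = (1.486/0.013) × 9.1^(2/3) × √0.0029 = 26.83 ft/s. Hydraulic depth D_h = A/T = 848.2/24.8 = 34.2 ft.
Froude number Fr = V/√(g·D_h) = 26.83/√(32.2×34.2) = 0.809, which is less than 1, so the flow is subcritical.

subcritical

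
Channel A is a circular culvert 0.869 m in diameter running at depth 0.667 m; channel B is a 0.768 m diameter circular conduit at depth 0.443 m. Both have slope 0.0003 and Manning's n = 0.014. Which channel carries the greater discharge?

Channel A: For a circular section of diameter D = 0.869 m at depth y = 0.667 m, the central angle is θ = 2 arccos(1 − 2y/D) = 4.271 rad. Then A = (D²/8)(θ − sin θ) = 0.4885 m² and P = Dθ/2 = 1.856 m. Hydraulic radius R = A/P = 0.4885/1.856 = 0.2632 m. Q_A = (1/0.014)·0.4885·0.2632^(2/3)·√0.0003 = 0.2482 m³/s.
Channel B: For a circular section of diameter D = 0.768 m at depth y = 0.443 m, the central angle is θ = 2 arccos(1 − 2y/D) = 3.45 rad. Then A = (D²/8)(θ − sin θ) = 0.2768 m² and P = Dθ/2 = 1.325 m. Hydraulic radius R = A/P = 0.2768/1.325 = 0.2089 m. Q_B = (1/0.014)·0.2768·0.2089^(2/3)·√0.0003 = 0.1205 m³/s.
Q_A = 0.2482 m³/s vs Q_B = 0.1205 m³/s, so channel A carries more.

channel A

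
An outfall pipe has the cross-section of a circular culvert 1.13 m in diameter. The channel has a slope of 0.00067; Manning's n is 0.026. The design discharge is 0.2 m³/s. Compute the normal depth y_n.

y_n = 0.542 m

Manning's equation rearranged: A R^(2/3) = nQ / (1·√S) = 0.026 × 0.2 / (√0.00067) = 0.2009.
Trying y = 0.668 m: A R^(2/3) = 0.2835 — over.
Trying y = 0.401 m: A R^(2/3) = 0.1165 — short.
Trying y = 0.542 m: A R^(2/3) = 0.2011 — close enough.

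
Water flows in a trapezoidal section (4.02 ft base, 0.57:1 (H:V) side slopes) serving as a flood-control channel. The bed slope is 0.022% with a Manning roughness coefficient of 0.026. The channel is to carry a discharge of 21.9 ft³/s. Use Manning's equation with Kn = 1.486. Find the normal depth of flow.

y_n = 3.19 ft

Manning's equation rearranged: A R^(2/3) = nQ / (1.486·√S) = 0.026 × 21.9 / (1.486 × √0.00022) = 25.83.
At y = 3.55 ft: A R^(2/3) = 31.27 — too large.
At y = 3.19 ft: A R^(2/3) = 25.89 — ≈ 25.83.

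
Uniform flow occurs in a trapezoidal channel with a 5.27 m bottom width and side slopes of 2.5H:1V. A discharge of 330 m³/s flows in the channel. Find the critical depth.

y_c = 4.2 m

At critical depth, Q² T / (g A³) = 1, i.e. A³/T = Q²/g = 330²/9.81 = 11100.
Trying y = 5.24 m: A³/T = 28340 — over.
Trying y = 2.99 m: A³/T = 2737 — short.
Trying y = 4.2 m: A³/T = 11060 — ≈ 11100.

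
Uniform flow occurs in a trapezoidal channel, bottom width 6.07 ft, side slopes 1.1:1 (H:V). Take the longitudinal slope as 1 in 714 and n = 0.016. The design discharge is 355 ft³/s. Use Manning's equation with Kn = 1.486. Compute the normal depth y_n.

Manning's equation rearranged: A R^(2/3) = nQ / (1.486·√S) = 0.016 × 355 / (1.486 × √0.001401) = 102.1.
Try y = 5.2 ft: A R^(2/3) = 123.2 — too large.
Try y = 3.62 ft: A R^(2/3) = 60.84 — too small.
Try y = 4.73 ft: A R^(2/3) = 102.1 — matches.

y_n = 4.73 ft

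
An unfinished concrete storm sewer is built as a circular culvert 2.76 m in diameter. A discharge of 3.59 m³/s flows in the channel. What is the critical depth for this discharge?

y_c = 0.821 m

At critical depth, Q² T / (g A³) = 1, i.e. A³/T = Q²/g = 3.59²/9.81 = 1.314.
At y = 0.97 m: A³/T = 2.508 — too large.
At y = 0.568 m: A³/T = 0.3131 — too small.
At y = 0.821 m: A³/T = 1.316 — matches.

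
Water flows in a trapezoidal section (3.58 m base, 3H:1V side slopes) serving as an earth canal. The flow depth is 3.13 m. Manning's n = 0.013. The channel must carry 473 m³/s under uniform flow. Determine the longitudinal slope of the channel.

S = 0.011

With bottom width b = 3.58 m and side slope z = 3: A = (b + zy)y = (3.58 + 3×3.13)×3.13 = 40.6 m²; P = b + 2y√(1+z²) = 3.58 + 2×3.13×3.162 = 23.38 m.
Hydraulic radius R = A/P = 40.6/23.38 = 1.737 m.
From Manning's equation, S = [nQ / (1 A R^(2/3))]² = [0.013 × 473 / (1 × 40.6 × 1.737^(2/3))]² = 0.011.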